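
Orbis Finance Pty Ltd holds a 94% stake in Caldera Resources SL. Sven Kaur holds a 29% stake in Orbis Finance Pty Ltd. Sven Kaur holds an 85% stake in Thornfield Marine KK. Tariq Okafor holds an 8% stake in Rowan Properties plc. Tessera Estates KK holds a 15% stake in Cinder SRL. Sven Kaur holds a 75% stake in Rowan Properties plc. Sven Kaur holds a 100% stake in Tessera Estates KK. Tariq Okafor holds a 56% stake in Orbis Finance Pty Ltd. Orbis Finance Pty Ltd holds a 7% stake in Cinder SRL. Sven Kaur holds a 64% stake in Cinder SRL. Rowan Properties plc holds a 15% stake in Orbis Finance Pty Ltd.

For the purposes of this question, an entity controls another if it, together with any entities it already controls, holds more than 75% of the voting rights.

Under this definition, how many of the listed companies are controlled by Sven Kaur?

3

Sven holds 100% of Tessera, so Sven controls Tessera.
Sven holds 85% of Thornfield, so Sven controls Thornfield.
Tessera and Sven together hold 15% + 64% = 79% of Cinder, so Sven controls Cinder.
No other company's threshold is met.
Sven controls 3 companies.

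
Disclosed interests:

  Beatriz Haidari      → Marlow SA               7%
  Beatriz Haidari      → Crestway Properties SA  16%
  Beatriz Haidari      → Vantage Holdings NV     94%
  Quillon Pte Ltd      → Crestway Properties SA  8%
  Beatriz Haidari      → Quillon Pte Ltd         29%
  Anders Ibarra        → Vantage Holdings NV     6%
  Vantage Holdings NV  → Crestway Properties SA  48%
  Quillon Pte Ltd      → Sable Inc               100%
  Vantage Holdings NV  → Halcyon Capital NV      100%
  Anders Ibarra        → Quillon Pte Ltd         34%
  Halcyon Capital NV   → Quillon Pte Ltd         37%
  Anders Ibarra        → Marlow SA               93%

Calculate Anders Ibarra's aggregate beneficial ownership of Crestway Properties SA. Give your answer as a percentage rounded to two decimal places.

5.78%

Anders reaches Crestway along 3 paths.
Via Quillon: 34% × 8% = 2.72%.
Via Vantage → Halcyon → Quillon: 6% × 100% × 37% × 8% = 0.1776%.
Via Vantage: 6% × 48% = 2.88%.
Total: 2.72% + 0.1776% + 2.88% = 5.7776%.
Rounded: 5.78%.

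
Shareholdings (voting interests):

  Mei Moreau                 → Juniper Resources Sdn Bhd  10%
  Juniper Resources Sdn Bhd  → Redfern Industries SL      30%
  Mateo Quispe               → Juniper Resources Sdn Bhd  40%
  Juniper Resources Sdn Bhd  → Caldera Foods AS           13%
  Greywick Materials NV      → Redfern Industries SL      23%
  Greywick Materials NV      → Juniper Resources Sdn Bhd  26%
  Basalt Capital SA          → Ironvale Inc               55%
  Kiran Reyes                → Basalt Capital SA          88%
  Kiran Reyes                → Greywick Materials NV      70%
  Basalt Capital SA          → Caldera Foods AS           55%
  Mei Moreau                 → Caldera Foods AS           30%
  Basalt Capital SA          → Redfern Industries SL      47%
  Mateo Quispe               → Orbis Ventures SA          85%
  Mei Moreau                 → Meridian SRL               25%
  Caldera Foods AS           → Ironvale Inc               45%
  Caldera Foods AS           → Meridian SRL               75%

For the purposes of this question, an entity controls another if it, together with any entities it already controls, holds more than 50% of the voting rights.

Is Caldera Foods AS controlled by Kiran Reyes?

Kiran holds 88% of Basalt, so Kiran controls Basalt.
Basalt holds 55% of Caldera, so Kiran controls Caldera.

Yes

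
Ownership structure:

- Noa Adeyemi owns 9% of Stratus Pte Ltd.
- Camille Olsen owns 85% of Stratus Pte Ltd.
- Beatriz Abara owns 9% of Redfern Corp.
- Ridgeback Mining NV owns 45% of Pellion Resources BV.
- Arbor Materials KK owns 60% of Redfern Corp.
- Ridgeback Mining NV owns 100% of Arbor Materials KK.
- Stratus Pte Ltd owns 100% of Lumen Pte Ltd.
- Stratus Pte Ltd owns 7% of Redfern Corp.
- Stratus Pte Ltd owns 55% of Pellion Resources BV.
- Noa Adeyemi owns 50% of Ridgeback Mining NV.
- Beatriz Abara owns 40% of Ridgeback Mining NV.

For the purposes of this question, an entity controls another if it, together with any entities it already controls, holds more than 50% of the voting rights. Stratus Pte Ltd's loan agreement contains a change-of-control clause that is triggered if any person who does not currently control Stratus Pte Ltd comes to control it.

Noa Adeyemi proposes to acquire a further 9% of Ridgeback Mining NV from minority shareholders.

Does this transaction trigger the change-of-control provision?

The purchase changes only Noa's holdings, so Noa is the only person who could newly come to control Stratus.
Noa's largest direct stake is 50% in Ridgeback, which does not meet the threshold, so Noa controls no company.
In Stratus, Noa's side holds only 9%, not > 50%.
So before the transaction, Noa does not control Stratus.
After the purchase, Noa's direct stake in Ridgeback rises to 50% + 9% = 59%.
Noa holds 59% of Ridgeback, so Noa controls Ridgeback.
Ridgeback holds 100% of Arbor, so Noa controls Arbor.
Arbor holds 60% of Redfern, so Noa controls Redfern.
After the transaction, Noa's side holds 9% of Stratus, not > 50%, so Noa still does not control Stratus.
No new person acquires control, so the clause is not triggered.

No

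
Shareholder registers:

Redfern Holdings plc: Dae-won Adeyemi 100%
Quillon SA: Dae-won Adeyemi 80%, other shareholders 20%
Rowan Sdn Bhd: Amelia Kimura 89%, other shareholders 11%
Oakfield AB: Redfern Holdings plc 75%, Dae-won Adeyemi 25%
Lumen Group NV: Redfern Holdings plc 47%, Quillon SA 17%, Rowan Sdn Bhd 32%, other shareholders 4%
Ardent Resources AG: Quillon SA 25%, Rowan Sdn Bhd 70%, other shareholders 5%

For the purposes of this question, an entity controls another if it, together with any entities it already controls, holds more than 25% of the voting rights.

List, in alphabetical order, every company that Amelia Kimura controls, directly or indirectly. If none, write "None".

Ardent Resources AG, Lumen Group NV, Rowan Sdn Bhd

Amelia holds 89% of Rowan, so Amelia controls Rowan.
Rowan holds 32% of Lumen, so Amelia controls Lumen.
Rowan holds 70% of Ardent, so Amelia controls Ardent.
No other company's threshold is met.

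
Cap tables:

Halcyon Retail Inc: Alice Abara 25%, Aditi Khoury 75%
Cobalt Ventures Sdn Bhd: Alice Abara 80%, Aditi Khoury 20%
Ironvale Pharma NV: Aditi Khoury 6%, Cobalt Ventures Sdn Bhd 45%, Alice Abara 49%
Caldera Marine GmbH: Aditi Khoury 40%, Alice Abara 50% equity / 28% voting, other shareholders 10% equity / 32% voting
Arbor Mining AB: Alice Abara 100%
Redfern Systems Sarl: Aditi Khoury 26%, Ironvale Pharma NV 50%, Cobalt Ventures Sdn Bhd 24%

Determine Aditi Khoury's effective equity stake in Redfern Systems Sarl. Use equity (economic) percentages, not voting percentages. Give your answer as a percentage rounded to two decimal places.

Aditi reaches Redfern along 4 paths.
Direct stake: 26% = 26%.
Via Ironvale: 6% × 50% = 3%.
Via Cobalt → Ironvale: 20% × 45% × 50% = 4.5%.
Via Cobalt: 20% × 24% = 4.8%.
Total: 26% + 3% + 4.5% + 4.8% = 38.3%.
Rounded: 38.30%.

38.30%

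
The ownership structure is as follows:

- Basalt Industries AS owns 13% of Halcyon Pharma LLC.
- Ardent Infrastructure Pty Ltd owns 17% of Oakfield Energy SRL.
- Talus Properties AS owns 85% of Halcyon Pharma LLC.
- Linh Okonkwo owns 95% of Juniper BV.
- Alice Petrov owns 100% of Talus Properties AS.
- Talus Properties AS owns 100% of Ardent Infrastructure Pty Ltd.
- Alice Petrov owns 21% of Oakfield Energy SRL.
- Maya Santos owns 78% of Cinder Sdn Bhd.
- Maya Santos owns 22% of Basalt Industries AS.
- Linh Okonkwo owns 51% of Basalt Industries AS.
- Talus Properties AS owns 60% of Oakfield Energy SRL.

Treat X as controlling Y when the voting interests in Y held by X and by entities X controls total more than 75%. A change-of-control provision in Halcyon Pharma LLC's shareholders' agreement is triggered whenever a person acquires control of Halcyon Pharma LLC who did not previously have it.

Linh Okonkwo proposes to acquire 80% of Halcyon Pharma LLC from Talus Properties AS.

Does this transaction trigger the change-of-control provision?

The purchase adds only to Linh's holdings (Talus's stake shrinks), so Linh is the only person who could newly come to control Halcyon.
Linh holds 95% of Juniper, so Linh controls Juniper.
Neither Linh nor any entity Linh controls holds any voting interest in Halcyon.
So before the transaction, Linh does not control Halcyon.
After the purchase, Linh holds 80% of Halcyon directly, and Talus's stake falls to 5%.
Linh holds 80% of Halcyon, so Linh controls Halcyon.
Linh did not control Halcyon before and does after, so the clause is triggered.

Yes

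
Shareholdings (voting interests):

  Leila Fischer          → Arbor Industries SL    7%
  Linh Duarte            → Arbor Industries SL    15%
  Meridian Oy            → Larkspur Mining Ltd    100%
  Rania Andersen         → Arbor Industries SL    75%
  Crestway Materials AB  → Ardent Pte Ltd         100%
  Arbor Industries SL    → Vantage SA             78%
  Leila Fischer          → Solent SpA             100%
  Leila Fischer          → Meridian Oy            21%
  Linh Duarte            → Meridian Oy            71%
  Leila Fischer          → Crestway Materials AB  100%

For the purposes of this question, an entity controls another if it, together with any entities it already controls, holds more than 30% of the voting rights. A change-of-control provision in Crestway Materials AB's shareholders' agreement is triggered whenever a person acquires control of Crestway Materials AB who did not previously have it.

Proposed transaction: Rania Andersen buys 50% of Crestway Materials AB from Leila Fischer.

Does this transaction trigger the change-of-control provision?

Yes

The purchase adds only to Rania's holdings (Leila's stake shrinks), so Rania is the only person who could newly come to control Crestway.
Rania holds 75% of Arbor, so Rania controls Arbor.
Arbor holds 78% of Vantage, so Rania controls Vantage.
Neither Rania nor any entity Rania controls holds any voting interest in Crestway.
So before the transaction, Rania does not control Crestway.
After the purchase, Rania holds 50% of Crestway directly, and Leila's stake falls to 50%.
Rania holds 50% of Crestway, so Rania controls Crestway.
Rania did not control Crestway before and does after, so the clause is triggered.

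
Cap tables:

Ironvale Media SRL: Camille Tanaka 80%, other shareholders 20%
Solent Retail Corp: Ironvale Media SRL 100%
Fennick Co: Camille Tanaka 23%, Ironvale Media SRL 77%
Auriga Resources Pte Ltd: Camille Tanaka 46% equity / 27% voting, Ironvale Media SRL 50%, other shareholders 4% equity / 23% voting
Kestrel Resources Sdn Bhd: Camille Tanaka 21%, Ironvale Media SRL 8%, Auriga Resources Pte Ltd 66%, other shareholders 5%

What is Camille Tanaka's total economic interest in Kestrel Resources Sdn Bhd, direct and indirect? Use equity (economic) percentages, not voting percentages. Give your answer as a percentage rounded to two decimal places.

Camille reaches Kestrel along 4 paths.
Direct stake: 21% = 21%.
Via Ironvale: 80% × 8% = 6.4%.
Via Auriga: 46% × 66% = 30.36%.
Via Ironvale → Auriga: 80% × 50% × 66% = 26.4%.
Total: 21% + 6.4% + 30.36% + 26.4% = 84.16%.

84.16%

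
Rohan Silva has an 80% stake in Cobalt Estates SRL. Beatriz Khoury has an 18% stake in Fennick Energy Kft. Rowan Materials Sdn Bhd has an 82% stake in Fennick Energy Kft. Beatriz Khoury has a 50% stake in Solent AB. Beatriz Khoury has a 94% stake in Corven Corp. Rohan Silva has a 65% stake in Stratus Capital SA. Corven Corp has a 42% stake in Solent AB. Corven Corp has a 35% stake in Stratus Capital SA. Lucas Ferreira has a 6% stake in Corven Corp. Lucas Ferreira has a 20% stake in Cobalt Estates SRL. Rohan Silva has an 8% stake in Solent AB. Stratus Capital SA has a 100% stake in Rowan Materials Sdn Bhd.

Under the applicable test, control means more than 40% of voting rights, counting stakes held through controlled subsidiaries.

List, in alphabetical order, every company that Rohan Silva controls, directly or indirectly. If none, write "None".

Cobalt Estates SRL, Fennick Energy Kft, Rowan Materials Sdn Bhd, Stratus Capital SA

Rohan holds 65% of Stratus, so Rohan controls Stratus.
Stratus holds 100% of Rowan, so Rohan controls Rowan.
Rohan holds 80% of Cobalt, so Rohan controls Cobalt.
Rowan holds 82% of Fennick, so Rohan controls Fennick.
No other company's threshold is met.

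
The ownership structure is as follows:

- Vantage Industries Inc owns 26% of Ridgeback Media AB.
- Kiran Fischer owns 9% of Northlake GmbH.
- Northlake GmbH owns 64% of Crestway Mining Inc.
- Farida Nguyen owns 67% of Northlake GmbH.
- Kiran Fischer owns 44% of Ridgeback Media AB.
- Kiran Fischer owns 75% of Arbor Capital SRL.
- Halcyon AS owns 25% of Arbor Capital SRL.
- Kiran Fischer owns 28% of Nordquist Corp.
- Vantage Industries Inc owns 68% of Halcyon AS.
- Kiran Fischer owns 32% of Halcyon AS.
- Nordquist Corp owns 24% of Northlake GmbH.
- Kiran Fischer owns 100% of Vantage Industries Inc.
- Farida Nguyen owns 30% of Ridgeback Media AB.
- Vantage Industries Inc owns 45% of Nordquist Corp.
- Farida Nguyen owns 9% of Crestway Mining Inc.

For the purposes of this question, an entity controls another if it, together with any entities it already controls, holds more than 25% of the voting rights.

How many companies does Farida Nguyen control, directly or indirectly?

3

Farida holds 30% of Ridgeback, so Farida controls Ridgeback.
Farida holds 67% of Northlake, so Farida controls Northlake.
Northlake and Farida together hold 64% + 9% = 73% of Crestway, so Farida controls Crestway.
No other company's threshold is met.
Farida controls 3 companies.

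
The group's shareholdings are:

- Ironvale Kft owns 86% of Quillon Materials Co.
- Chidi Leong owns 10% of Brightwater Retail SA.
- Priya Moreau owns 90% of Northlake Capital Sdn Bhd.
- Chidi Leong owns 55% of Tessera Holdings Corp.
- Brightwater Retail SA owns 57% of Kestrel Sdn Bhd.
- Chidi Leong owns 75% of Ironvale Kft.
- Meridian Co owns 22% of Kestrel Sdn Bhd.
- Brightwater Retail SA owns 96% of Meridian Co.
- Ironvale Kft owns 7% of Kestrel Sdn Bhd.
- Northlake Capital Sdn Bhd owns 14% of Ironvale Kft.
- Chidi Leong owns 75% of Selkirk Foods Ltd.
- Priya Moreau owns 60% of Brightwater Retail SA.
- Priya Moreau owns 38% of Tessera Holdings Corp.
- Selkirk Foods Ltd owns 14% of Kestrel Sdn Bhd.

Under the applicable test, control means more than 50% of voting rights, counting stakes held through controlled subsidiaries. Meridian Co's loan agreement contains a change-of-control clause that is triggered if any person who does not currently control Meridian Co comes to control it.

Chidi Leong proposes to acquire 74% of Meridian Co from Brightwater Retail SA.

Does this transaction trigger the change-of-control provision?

The purchase adds only to Chidi's holdings (Brightwater's stake shrinks), so Chidi is the only person who could newly come to control Meridian.
Chidi holds 55% of Tessera, so Chidi controls Tessera.
Chidi holds 75% of Selkirk, so Chidi controls Selkirk.
Chidi holds 75% of Ironvale, so Chidi controls Ironvale.
Ironvale holds 86% of Quillon, so Chidi controls Quillon.
Neither Chidi nor any entity Chidi controls holds any voting interest in Meridian.
So before the transaction, Chidi does not control Meridian.
After the purchase, Chidi holds 74% of Meridian directly, and Brightwater's stake falls to 22%.
Chidi holds 74% of Meridian, so Chidi controls Meridian.
Chidi did not control Meridian before and does after, so the clause is triggered.

Yes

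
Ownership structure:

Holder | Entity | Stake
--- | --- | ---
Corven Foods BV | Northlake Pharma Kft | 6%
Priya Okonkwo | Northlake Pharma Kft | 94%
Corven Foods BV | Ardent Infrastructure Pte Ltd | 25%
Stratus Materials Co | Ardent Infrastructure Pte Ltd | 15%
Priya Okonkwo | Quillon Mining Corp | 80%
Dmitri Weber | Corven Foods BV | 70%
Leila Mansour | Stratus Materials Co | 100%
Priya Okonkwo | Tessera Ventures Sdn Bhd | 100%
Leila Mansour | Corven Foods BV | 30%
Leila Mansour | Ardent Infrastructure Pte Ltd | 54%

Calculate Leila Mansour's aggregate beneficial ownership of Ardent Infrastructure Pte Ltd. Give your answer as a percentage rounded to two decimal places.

Leila reaches Ardent along 3 paths.
Via Stratus: 100% × 15% = 15%.
Direct stake: 54% = 54%.
Via Corven: 30% × 25% = 7.5%.
Total: 15% + 54% + 7.5% = 76.5%.
Rounded: 76.50%.

76.50%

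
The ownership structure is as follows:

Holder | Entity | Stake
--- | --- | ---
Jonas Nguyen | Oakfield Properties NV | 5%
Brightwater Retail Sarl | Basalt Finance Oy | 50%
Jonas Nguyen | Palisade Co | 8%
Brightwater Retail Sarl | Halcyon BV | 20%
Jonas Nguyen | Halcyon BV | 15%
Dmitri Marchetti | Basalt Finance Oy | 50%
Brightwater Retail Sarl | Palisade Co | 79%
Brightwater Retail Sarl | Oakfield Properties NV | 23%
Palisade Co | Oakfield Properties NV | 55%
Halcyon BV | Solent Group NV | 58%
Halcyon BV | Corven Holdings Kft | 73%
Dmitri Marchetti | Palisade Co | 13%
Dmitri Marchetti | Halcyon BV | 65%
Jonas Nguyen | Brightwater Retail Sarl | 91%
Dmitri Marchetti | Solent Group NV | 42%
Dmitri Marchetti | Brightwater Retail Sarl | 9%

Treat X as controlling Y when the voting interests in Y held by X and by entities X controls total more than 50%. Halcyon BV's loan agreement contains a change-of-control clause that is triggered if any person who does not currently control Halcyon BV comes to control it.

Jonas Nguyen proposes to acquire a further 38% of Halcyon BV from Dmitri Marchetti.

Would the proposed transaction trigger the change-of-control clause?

Yes

The purchase adds only to Jonas's holdings (Dmitri's stake shrinks), so Jonas is the only person who could newly come to control Halcyon.
Jonas holds 91% of Brightwater, so Jonas controls Brightwater.
Brightwater and Jonas together hold 79% + 8% = 87% of Palisade, so Jonas controls Palisade.
Palisade and Jonas and Brightwater together hold 55% + 5% + 23% = 83% of Oakfield, so Jonas controls Oakfield.
In Halcyon, Jonas's side holds only 20% + 15% = 35%, not > 50%.
So before the transaction, Jonas does not control Halcyon.
After the purchase, Jonas's direct stake in Halcyon rises to 15% + 38% = 53%, and Dmitri's stake falls to 27%.
Brightwater and Jonas together hold 20% + 53% = 73% of Halcyon, so Jonas controls Halcyon.
Jonas did not control Halcyon before and does after, so the clause is triggered.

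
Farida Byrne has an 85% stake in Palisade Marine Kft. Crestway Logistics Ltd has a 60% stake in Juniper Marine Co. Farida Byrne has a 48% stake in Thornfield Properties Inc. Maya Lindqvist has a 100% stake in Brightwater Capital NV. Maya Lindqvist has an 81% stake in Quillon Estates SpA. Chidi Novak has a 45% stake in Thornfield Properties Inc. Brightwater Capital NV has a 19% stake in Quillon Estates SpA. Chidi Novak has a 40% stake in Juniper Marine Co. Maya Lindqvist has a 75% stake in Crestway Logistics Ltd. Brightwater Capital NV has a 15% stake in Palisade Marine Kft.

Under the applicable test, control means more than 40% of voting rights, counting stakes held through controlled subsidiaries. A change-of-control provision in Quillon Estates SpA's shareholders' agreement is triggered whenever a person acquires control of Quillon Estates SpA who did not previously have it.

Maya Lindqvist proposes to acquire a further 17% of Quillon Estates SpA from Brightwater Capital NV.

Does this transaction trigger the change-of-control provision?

The purchase adds only to Maya's holdings (Brightwater's stake shrinks), so Maya is the only person who could newly come to control Quillon.
Maya holds 100% of Brightwater, so Maya controls Brightwater.
Maya and Brightwater together hold 81% + 19% = 100% of Quillon, so Maya controls Quillon.
So Maya already controls Quillon before the transaction.
After the purchase, Maya's direct stake in Quillon rises to 81% + 17% = 98%, and Brightwater's stake falls to 2%.
Maya controlled Quillon already, so this is not a new person acquiring control; every other person's position is unchanged or reduced.
No new person acquires control, so the clause is not triggered.

No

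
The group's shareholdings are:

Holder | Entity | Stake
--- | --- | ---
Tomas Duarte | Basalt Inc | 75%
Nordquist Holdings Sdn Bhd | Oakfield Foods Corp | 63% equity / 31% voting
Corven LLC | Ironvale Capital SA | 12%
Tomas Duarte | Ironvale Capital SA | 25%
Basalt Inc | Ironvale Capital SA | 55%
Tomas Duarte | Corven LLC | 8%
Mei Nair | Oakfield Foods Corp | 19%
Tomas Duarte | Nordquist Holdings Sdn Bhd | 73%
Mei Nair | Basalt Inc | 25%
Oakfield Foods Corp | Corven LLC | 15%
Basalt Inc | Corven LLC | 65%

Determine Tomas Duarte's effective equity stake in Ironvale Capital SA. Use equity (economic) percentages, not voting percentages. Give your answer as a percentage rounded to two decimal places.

73.89%

Tomas reaches Ironvale along 5 paths.
Via Basalt: 75% × 55% = 41.25%.
Direct stake: 25% = 25%.
Via Nordquist → Oakfield → Corven: 73% × 63% × 15% × 12% = 0.82782%.
Via Corven: 8% × 12% = 0.96%.
Via Basalt → Corven: 75% × 65% × 12% = 5.85%.
Total: 41.25% + 25% + 0.82782% + 0.96% + 5.85% = 73.88782%.
Rounded: 73.89%.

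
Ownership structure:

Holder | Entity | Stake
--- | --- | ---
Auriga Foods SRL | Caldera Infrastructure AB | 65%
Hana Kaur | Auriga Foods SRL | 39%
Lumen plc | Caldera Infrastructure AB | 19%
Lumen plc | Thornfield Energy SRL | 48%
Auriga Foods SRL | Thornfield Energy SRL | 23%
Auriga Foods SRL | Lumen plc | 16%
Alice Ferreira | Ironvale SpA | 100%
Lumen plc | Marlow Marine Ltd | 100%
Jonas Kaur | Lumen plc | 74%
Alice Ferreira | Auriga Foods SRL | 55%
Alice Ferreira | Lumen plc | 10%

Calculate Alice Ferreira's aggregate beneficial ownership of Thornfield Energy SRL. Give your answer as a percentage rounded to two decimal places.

21.67%

Alice reaches Thornfield along 3 paths.
Via Lumen: 10% × 48% = 4.8%.
Via Auriga → Lumen: 55% × 16% × 48% = 4.224%.
Via Auriga: 55% × 23% = 12.65%.
Total: 4.8% + 4.224% + 12.65% = 21.674%.
Rounded: 21.67%.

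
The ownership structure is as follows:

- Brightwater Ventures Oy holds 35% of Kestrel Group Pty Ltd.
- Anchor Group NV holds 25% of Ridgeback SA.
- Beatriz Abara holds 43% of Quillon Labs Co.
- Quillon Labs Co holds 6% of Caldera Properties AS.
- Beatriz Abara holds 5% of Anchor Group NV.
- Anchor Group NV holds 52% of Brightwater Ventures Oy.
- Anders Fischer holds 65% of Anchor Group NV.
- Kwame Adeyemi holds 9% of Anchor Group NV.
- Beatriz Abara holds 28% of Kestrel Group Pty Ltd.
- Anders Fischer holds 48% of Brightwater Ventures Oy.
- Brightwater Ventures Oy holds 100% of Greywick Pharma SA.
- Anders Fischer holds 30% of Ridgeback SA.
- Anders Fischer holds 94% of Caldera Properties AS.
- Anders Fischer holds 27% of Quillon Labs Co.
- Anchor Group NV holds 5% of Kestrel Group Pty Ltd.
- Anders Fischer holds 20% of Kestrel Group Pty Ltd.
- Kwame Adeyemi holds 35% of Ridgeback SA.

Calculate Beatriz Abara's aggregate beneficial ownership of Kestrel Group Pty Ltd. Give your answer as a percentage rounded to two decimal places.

29.16%

Beatriz reaches Kestrel along 3 paths.
Via Anchor → Brightwater: 5% × 52% × 35% = 0.91%.
Direct stake: 28% = 28%.
Via Anchor: 5% × 5% = 0.25%.
Total: 0.91% + 28% + 0.25% = 29.16%.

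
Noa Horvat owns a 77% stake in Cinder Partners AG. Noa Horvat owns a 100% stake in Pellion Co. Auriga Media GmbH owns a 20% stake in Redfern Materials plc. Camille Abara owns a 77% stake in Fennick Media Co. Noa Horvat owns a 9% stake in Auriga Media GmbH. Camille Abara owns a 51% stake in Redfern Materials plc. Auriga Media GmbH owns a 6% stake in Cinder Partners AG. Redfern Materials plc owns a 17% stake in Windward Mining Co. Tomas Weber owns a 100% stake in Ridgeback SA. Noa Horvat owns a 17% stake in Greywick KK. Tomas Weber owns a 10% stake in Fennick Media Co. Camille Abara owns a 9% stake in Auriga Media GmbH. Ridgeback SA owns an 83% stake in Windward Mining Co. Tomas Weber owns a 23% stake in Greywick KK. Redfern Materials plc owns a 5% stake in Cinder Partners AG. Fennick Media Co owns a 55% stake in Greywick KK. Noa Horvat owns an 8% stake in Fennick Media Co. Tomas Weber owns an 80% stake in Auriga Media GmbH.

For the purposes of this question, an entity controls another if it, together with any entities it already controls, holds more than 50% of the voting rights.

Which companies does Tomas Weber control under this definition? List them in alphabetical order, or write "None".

Tomas holds 80% of Auriga, so Tomas controls Auriga.
Tomas holds 100% of Ridgeback, so Tomas controls Ridgeback.
Ridgeback holds 83% of Windward, so Tomas controls Windward.
No other company's threshold is met.

Auriga Media GmbH, Ridgeback SA, Windward Mining Co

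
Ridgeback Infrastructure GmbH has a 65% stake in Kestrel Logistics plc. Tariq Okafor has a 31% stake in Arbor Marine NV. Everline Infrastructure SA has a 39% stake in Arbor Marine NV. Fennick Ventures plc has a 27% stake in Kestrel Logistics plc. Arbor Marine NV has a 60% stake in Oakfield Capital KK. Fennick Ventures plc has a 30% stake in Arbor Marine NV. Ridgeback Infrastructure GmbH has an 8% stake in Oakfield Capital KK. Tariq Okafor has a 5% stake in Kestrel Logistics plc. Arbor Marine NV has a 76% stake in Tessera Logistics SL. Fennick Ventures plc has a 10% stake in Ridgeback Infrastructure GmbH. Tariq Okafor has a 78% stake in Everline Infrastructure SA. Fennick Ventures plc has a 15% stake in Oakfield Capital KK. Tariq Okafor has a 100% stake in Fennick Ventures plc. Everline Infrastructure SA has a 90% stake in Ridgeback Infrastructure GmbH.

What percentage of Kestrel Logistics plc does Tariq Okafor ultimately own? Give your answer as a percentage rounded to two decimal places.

Tariq reaches Kestrel along 4 paths.
Via Everline → Ridgeback: 78% × 90% × 65% = 45.63%.
Via Fennick → Ridgeback: 100% × 10% × 65% = 6.5%.
Direct stake: 5% = 5%.
Via Fennick: 100% × 27% = 27%.
Total: 45.63% + 6.5% + 5% + 27% = 84.13%.

84.13%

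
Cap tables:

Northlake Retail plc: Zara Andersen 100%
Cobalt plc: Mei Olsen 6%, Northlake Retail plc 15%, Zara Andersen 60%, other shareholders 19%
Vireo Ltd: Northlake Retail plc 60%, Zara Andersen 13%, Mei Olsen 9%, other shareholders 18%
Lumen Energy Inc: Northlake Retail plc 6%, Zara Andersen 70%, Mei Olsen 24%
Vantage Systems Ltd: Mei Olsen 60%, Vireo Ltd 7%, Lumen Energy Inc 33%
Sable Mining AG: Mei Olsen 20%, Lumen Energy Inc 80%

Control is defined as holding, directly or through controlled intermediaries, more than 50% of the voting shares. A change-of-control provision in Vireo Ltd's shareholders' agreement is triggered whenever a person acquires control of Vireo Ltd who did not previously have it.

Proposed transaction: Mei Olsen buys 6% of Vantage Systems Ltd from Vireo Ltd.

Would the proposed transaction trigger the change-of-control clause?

The purchase adds only to Mei's holdings (Vireo's stake shrinks), so Mei is the only person who could newly come to control Vireo.
Mei holds 60% of Vantage, so Mei controls Vantage.
In Vireo, Mei's side holds only 9%, not > 50%.
So before the transaction, Mei does not control Vireo.
After the purchase, Mei's direct stake in Vantage rises to 60% + 6% = 66%, and Vireo's stake falls to 1%.
Mei holds 66% of Vantage, so Mei controls Vantage.
After the transaction, Mei's side holds 9% of Vireo, not > 50%, so Mei still does not control Vireo.
No new person acquires control, so the clause is not triggered.

No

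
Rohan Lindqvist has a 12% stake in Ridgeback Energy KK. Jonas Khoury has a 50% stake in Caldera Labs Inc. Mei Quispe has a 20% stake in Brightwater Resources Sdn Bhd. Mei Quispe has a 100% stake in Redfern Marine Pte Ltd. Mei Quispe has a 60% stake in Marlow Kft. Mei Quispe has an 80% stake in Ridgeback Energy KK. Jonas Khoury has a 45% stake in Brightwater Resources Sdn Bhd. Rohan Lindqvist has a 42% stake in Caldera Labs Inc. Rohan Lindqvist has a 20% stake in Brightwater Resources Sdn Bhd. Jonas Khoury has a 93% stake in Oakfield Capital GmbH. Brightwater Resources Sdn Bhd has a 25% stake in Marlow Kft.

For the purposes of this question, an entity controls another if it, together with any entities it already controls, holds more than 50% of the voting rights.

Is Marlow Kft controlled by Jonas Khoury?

Jonas holds 93% of Oakfield, so Jonas controls Oakfield.
Neither Jonas nor any entity Jonas controls holds any voting interest in Marlow.
So Jonas does not control Marlow.

No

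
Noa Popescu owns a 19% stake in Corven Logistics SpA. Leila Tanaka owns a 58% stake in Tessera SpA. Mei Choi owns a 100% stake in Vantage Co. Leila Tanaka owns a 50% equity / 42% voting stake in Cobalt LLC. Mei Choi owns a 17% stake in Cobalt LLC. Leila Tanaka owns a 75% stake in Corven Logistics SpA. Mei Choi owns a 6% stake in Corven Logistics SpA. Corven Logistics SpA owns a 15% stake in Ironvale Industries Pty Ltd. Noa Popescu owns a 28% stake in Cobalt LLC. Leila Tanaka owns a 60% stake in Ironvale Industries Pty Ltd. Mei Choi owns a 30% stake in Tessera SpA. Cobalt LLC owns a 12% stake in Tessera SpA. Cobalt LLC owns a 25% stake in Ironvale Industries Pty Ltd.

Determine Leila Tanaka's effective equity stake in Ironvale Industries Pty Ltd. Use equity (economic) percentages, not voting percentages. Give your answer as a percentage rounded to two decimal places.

83.75%

Leila reaches Ironvale along 3 paths.
Via Corven: 75% × 15% = 11.25%.
Direct stake: 60% = 60%.
Via Cobalt: 50% × 25% = 12.5%.
Total: 11.25% + 60% + 12.5% = 83.75%.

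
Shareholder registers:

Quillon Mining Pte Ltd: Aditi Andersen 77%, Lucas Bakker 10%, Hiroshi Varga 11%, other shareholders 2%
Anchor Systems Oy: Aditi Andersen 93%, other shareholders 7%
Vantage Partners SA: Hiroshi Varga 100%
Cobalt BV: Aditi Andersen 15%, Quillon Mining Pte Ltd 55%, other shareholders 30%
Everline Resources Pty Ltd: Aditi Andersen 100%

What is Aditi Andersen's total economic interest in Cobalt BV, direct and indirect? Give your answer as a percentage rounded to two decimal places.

57.35%

Aditi reaches Cobalt along 2 paths.
Direct stake: 15% = 15%.
Via Quillon: 77% × 55% = 42.35%.
Total: 15% + 42.35% = 57.35%.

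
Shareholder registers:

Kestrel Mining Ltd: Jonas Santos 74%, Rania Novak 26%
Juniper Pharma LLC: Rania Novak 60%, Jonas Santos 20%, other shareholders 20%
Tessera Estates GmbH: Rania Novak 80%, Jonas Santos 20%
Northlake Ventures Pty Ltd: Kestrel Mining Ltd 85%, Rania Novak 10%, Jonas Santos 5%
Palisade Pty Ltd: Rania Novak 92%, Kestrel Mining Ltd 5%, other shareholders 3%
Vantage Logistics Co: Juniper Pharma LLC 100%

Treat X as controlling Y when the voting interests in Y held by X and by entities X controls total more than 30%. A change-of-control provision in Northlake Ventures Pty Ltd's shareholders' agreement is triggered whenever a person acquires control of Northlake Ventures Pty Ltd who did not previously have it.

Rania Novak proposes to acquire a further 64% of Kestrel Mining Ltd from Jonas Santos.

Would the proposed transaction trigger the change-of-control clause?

Yes

The purchase adds only to Rania's holdings (Jonas's stake shrinks), so Rania is the only person who could newly come to control Northlake.
Rania holds 60% of Juniper, so Rania controls Juniper.
Rania holds 80% of Tessera, so Rania controls Tessera.
Rania holds 92% of Palisade, so Rania controls Palisade.
Juniper holds 100% of Vantage, so Rania controls Vantage.
In Northlake, Rania's side holds only 10%, not > 30%.
So before the transaction, Rania does not control Northlake.
After the purchase, Rania's direct stake in Kestrel rises to 26% + 64% = 90%, and Jonas's stake falls to 10%.
Rania holds 90% of Kestrel, so Rania controls Kestrel.
Kestrel and Rania together hold 85% + 10% = 95% of Northlake, so Rania controls Northlake.
Rania did not control Northlake before and does after, so the clause is triggered.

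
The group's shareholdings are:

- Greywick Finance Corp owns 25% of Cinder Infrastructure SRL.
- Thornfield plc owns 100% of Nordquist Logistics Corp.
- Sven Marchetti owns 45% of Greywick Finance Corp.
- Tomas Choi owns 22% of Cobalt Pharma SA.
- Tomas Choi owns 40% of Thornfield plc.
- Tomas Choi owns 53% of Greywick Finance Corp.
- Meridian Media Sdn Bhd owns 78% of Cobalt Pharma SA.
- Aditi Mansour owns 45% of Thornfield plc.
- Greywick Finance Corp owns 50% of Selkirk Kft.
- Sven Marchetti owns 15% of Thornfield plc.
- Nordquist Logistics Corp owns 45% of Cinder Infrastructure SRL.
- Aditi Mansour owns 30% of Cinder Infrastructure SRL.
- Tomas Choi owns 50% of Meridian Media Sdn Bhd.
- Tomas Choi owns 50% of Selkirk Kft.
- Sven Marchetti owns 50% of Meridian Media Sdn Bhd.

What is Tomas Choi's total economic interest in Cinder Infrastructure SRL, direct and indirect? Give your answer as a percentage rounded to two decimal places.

31.25%

Tomas reaches Cinder along 2 paths.
Via Greywick: 53% × 25% = 13.25%.
Via Thornfield → Nordquist: 40% × 100% × 45% = 18%.
Total: 13.25% + 18% = 31.25%.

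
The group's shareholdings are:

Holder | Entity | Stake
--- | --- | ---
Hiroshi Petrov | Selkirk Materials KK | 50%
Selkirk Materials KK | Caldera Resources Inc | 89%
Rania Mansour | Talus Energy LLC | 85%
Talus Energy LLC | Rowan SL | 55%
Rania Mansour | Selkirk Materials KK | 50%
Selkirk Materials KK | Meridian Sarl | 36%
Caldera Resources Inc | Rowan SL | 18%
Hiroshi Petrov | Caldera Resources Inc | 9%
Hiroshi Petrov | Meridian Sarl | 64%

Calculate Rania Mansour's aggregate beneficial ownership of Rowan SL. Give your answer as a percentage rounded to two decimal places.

Rania reaches Rowan along 2 paths.
Via Selkirk → Caldera: 50% × 89% × 18% = 8.01%.
Via Talus: 85% × 55% = 46.75%.
Total: 8.01% + 46.75% = 54.76%.

54.76%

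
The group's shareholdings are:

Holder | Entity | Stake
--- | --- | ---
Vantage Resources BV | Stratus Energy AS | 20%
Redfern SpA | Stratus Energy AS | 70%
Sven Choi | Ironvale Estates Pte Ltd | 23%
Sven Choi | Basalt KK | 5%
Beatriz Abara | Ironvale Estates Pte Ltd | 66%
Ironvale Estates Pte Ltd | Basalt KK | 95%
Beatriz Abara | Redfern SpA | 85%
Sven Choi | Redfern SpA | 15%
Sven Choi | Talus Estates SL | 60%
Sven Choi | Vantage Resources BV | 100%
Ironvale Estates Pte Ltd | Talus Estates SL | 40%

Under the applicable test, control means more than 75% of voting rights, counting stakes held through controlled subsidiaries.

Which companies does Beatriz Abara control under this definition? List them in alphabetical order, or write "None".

Beatriz holds 85% of Redfern, so Beatriz controls Redfern.
No other company's threshold is met.

Redfern SpA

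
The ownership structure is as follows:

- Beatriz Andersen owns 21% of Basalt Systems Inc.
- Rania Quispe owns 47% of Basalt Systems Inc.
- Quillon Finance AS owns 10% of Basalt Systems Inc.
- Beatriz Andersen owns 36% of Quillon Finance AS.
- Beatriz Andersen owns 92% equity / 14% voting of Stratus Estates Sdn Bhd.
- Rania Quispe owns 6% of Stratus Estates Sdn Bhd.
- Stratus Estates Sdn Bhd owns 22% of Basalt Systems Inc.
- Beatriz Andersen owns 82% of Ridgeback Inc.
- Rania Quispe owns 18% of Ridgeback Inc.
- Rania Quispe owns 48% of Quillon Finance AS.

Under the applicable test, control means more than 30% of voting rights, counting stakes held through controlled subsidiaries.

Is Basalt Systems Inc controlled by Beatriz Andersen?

Beatriz holds 36% of Quillon, so Beatriz controls Quillon.
Quillon and Beatriz together hold 10% + 21% = 31% of Basalt, so Beatriz controls Basalt.

Yes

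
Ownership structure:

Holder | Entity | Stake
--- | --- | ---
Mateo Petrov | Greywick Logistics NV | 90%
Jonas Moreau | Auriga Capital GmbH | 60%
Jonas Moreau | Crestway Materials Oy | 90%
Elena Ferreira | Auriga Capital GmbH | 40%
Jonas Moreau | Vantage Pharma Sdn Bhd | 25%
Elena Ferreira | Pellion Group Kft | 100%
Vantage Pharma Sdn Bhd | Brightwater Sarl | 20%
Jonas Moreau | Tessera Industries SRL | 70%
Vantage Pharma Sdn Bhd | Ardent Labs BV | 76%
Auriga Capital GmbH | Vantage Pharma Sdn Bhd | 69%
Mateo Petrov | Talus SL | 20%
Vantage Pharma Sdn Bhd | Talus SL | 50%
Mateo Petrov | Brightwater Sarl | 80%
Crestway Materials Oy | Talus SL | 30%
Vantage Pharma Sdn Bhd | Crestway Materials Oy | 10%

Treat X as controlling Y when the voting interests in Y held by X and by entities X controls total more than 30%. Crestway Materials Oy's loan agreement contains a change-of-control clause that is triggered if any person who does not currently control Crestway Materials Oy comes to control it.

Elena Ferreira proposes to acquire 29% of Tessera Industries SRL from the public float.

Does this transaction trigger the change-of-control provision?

No

The purchase changes only Elena's holdings, so Elena is the only person who could newly come to control Crestway.
Elena holds 40% of Auriga, so Elena controls Auriga.
Auriga holds 69% of Vantage, so Elena controls Vantage.
Vantage holds 50% of Talus, so Elena controls Talus.
Vantage holds 76% of Ardent, so Elena controls Ardent.
Elena holds 100% of Pellion, so Elena controls Pellion.
In Crestway, Elena's side holds only 10%, not > 30%.
So before the transaction, Elena does not control Crestway.
After the purchase, Elena holds 29% of Tessera directly.
Elena's side now holds 29% of Tessera, not > 30%, so Elena still does not control Tessera.
After the transaction, Elena's side holds 10% of Crestway, not > 30%, so Elena still does not control Crestway.
No new person acquires control, so the clause is not triggered.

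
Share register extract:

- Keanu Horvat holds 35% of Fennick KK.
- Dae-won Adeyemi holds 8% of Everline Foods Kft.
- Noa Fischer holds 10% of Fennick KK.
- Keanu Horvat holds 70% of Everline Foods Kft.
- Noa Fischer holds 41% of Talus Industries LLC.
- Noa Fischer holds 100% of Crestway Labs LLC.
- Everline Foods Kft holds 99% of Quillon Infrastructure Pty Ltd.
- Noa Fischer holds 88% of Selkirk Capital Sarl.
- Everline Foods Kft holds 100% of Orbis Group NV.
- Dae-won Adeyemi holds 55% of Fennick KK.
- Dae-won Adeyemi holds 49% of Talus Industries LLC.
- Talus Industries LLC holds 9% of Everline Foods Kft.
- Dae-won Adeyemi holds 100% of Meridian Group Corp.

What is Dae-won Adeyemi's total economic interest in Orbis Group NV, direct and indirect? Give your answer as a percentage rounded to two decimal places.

Dae-won reaches Orbis along 2 paths.
Via Talus → Everline: 49% × 9% × 100% = 4.41%.
Via Everline: 8% × 100% = 8%.
Total: 4.41% + 8% = 12.41%.

12.41%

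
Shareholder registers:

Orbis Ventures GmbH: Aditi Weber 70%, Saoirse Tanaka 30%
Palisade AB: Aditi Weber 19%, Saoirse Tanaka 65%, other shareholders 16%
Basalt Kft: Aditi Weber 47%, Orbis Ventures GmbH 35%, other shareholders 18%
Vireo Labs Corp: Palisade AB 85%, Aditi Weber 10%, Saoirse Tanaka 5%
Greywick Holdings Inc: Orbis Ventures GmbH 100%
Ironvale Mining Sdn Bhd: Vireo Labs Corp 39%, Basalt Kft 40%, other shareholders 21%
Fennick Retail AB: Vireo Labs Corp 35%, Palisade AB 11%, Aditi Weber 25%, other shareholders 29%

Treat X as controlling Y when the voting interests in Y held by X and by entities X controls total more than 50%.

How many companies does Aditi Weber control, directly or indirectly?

3

Aditi holds 70% of Orbis, so Aditi controls Orbis.
Aditi and Orbis together hold 47% + 35% = 82% of Basalt, so Aditi controls Basalt.
Orbis holds 100% of Greywick, so Aditi controls Greywick.
No other company's threshold is met.
Aditi controls 3 companies.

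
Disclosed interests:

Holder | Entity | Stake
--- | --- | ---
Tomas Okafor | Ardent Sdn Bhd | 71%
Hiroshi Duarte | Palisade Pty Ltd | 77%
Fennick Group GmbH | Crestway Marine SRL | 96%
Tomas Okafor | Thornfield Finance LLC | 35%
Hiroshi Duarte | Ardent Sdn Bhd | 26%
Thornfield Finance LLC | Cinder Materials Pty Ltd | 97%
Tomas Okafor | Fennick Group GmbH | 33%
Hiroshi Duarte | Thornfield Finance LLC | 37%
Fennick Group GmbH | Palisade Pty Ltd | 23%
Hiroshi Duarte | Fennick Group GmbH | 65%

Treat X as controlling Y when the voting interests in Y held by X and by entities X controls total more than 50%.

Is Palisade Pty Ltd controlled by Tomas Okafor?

No

Tomas holds 71% of Ardent, so Tomas controls Ardent.
Neither Tomas nor any entity Tomas controls holds any voting interest in Palisade.
So Tomas does not control Palisade.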